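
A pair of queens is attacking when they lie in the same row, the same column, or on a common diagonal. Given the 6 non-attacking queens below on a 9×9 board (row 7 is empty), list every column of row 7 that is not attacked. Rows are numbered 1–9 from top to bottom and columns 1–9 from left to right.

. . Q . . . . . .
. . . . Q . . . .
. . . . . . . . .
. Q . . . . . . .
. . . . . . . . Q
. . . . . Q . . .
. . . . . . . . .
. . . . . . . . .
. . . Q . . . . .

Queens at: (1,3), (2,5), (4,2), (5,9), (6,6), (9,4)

columns 1, 8

(1,3) attacks row 7 at column 3 and diagonals 9.
(2,5) attacks row 7 at column 5.
(4,2) attacks row 7 at column 2 and diagonals 5.
(5,9) attacks row 7 at column 9 and diagonals 7.
(6,6) attacks row 7 at column 6 and diagonals 5, 7.
(9,4) attacks row 7 at column 4 and diagonals 2, 6.
Attacked columns: {2, 3, 4, 5, 6, 7, 9}. Safe: {1, 8}.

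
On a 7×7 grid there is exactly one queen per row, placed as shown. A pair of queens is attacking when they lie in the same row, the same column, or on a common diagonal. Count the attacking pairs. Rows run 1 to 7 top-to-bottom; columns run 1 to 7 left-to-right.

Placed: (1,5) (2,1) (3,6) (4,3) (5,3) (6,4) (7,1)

5

Same column: (2,1)–(7,1) (column 1); (4,3)–(5,3) (column 3).
Same diagonal: (2,1)–(4,3) (|2−4| = |1−3| = 2); (5,3)–(6,4) (|5−6| = |3−4| = 1); (5,3)–(7,1) (|5−7| = |3−1| = 2).
Total attacking pairs: 5.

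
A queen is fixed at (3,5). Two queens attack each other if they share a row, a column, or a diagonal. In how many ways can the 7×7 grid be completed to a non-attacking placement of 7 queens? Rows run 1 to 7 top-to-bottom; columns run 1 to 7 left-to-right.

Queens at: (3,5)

6

Branch on row 1: col 1 → 1; col 2 → 1; col 4 → 2; col 6 → 2.
Sum: 1 + 1 + 2 + 2 = 6.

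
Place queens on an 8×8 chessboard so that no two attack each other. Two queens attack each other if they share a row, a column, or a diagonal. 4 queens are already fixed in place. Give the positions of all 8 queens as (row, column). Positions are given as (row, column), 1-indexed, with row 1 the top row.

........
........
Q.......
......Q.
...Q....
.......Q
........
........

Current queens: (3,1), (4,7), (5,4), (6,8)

(1,2) (2,6) (3,1) (4,7) (5,4) (6,8) (7,3) (8,5)

Row 1: attacked by (3,1)→{1,3}; (4,7)→{4,7}; (5,4)→{4,8}; (6,8)→{3,8}. Safe: 2, 5, 6. Place at column 2.
Row 2: attacked by (1,2)→{1,2,3}; (3,1)→{1,2}; (4,7)→{5,7}; (5,4)→{1,4,7}; (6,8)→{4,8}. Safe: 6. Place at column 6.
Row 7: attacked by (1,2)→{2,8}; (2,6)→{1,6}; (3,1)→{1,5}; (4,7)→{4,7}; (5,4)→{2,4,6}; (6,8)→{7,8}. Safe: 3. Place at column 3.
Row 8: attacked by (1,2)→{2}; (2,6)→{6}; (3,1)→{1,6}; (4,7)→{3,7}; (5,4)→{1,4,7}; (6,8)→{6,8}; (7,3)→{2,3,4}. Safe: 5. Place at column 5.
Columns [2, 6, 1, 7, 4, 8, 3, 5], r−c [-1, -4, 2, -3, 1, -2, 4, 3], r+c [3, 8, 4, 11, 9, 14, 10, 13] are all distinct, so no two queens attack.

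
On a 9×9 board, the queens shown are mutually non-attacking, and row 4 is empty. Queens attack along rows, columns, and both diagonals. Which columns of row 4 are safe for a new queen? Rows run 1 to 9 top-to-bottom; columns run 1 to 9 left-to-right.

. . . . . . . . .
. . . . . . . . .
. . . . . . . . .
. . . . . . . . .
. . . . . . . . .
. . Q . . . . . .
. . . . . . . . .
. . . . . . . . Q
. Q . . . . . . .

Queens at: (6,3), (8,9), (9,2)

(6,3) attacks row 4 at column 3 and diagonals 1, 5.
(8,9) attacks row 4 at column 9 and diagonals 5.
(9,2) attacks row 4 at column 2 and diagonals 7.
Attacked columns: {1, 2, 3, 5, 7, 9}. Safe: {4, 6, 8}.

columns 4, 6, 8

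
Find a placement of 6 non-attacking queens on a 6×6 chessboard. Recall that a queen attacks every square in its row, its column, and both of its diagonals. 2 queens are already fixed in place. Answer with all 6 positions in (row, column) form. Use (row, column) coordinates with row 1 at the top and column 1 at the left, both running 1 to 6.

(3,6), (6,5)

(1,2) (2,4) (3,6) (4,1) (5,3) (6,5)

Row 1: attacked by (3,6)→{4,6}; (6,5)→{5}. Safe: 1, 2, 3. Place at column 2.
Row 2: attacked by (1,2)→{1,2,3}; (3,6)→{5,6}; (6,5)→{1,5}. Safe: 4. Place at column 4.
Row 4: attacked by (1,2)→{2,5}; (2,4)→{2,4,6}; (3,6)→{5,6}; (6,5)→{3,5}. Safe: 1. Place at column 1.
Row 5: attacked by (1,2)→{2,6}; (2,4)→{1,4}; (3,6)→{4,6}; (4,1)→{1,2}; (6,5)→{4,5,6}. Safe: 3. Place at column 3.
Columns [2, 4, 6, 1, 3, 5], r−c [-1, -2, -3, 3, 2, 1], r+c [3, 6, 9, 5, 8, 11] are all distinct, so no two queens attack.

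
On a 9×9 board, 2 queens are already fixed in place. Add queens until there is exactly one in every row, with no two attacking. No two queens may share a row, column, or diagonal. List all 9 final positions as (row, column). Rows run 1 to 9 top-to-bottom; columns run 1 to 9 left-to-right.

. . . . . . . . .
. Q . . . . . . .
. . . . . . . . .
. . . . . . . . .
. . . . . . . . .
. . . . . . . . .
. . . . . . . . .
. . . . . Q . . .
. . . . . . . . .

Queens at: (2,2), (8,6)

Row 1: attacked by (2,2)→{1,2,3}; (8,6)→{6}. Safe: 4, 5, 7, 8, 9. Place at column 5.
Row 3: attacked by (1,5)→{3,5,7}; (2,2)→{1,2,3}; (8,6)→{1,6}. Safe: 4, 8, 9. Place at column 4.
Row 4: attacked by (1,5)→{2,5,8}; (2,2)→{2,4}; (3,4)→{3,4,5}; (8,6)→{2,6}. Safe: 1, 7, 9. Place at column 9.
Row 5: attacked by (1,5)→{1,5,9}; (2,2)→{2,5}; (3,4)→{2,4,6}; (4,9)→{8,9}; (8,6)→{3,6,9}. Safe: 7. Place at column 7.
Row 6: attacked by (1,5)→{5}; (2,2)→{2,6}; (3,4)→{1,4,7}; (4,9)→{7,9}; (5,7)→{6,7,8}; (8,6)→{4,6,8}. Safe: 3. Place at column 3.
Row 7: attacked by (1,5)→{5}; (2,2)→{2,7}; (3,4)→{4,8}; (4,9)→{6,9}; (5,7)→{5,7,9}; (6,3)→{2,3,4}; (8,6)→{5,6,7}. Safe: 1. Place at column 1.
Row 9: attacked by (1,5)→{5}; (2,2)→{2,9}; (3,4)→{4}; (4,9)→{4,9}; (5,7)→{3,7}; (6,3)→{3,6}; (7,1)→{1,3}; (8,6)→{5,6,7}. Safe: 8. Place at column 8.
Columns [5, 2, 4, 9, 7, 3, 1, 6, 8], r−c [-4, 0, -1, -5, -2, 3, 6, 2, 1], r+c [6, 4, 7, 13, 12, 9, 8, 14, 17] are all distinct, so no two queens attack.

(1,5) (2,2) (3,4) (4,9) (5,7) (6,3) (7,1) (8,6) (9,8)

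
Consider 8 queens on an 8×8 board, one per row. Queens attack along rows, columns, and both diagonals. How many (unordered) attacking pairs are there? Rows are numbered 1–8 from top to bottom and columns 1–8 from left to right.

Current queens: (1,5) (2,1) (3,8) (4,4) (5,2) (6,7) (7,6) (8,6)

3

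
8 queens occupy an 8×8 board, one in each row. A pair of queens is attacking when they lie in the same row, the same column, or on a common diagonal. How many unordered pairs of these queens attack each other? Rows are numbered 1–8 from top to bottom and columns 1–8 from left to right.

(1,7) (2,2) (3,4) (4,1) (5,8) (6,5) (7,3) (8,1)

Same column: (4,1)–(8,1) (column 1).
Total attacking pairs: 1.

1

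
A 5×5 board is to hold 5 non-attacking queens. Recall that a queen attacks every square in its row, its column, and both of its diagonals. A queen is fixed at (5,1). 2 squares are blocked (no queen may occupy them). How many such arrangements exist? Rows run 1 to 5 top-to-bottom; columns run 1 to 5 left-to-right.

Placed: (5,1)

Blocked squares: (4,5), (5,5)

Branch on row 1: col 2 → 0; col 3 → 1; col 4 → 1.
Sum: 0 + 1 + 1 = 2.

2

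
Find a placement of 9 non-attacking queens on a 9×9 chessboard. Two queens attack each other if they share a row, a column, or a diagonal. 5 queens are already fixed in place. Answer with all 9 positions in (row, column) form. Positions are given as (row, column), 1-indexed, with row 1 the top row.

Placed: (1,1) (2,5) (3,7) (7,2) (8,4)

Row 4: attacked by (1,1)→{1,4}; (2,5)→{3,5,7}; (3,7)→{6,7,8}; (7,2)→{2,5}; (8,4)→{4,8}. Safe: 9. Place at column 9.
Row 5: attacked by (1,1)→{1,5}; (2,5)→{2,5,8}; (3,7)→{5,7,9}; (4,9)→{8,9}; (7,2)→{2,4}; (8,4)→{1,4,7}. Safe: 3, 6. Place at column 3.
Row 6: attacked by (1,1)→{1,6}; (2,5)→{1,5,9}; (3,7)→{4,7}; (4,9)→{7,9}; (5,3)→{2,3,4}; (7,2)→{1,2,3}; (8,4)→{2,4,6}. Safe: 8. Place at column 8.
Row 9: attacked by (1,1)→{1,9}; (2,5)→{5}; (3,7)→{1,7}; (4,9)→{4,9}; (5,3)→{3,7}; (6,8)→{5,8}; (7,2)→{2,4}; (8,4)→{3,4,5}. Safe: 6. Place at column 6.
Columns [1, 5, 7, 9, 3, 8, 2, 4, 6], r−c [0, -3, -4, -5, 2, -2, 5, 4, 3], r+c [2, 7, 10, 13, 8, 14, 9, 12, 15] are all distinct, so no two queens attack.

(1,1) (2,5) (3,7) (4,9) (5,3) (6,8) (7,2) (8,4) (9,6)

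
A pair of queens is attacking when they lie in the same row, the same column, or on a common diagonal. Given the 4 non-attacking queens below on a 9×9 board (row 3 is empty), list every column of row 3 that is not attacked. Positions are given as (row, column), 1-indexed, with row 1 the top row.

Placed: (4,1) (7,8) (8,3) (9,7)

columns 5, 6, 9

(4,1) attacks row 3 at column 1 and diagonals 2.
(7,8) attacks row 3 at column 8 and diagonals 4.
(8,3) attacks row 3 at column 3 and diagonals 8.
(9,7) attacks row 3 at column 7 and diagonals 1.
Attacked columns: {1, 2, 3, 4, 7, 8}. Safe: {5, 6, 9}.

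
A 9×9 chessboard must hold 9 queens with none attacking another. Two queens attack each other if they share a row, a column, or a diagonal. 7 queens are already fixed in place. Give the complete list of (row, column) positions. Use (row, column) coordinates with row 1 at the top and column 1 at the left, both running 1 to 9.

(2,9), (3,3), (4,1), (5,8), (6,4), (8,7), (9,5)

Row 1: attacked by (2,9)→{8,9}; (3,3)→{1,3,5}; (4,1)→{1,4}; (5,8)→{4,8}; (6,4)→{4,9}; (8,7)→{7}; (9,5)→{5}. Safe: 2, 6. Place at column 6.
Row 7: attacked by (1,6)→{6}; (2,9)→{4,9}; (3,3)→{3,7}; (4,1)→{1,4}; (5,8)→{6,8}; (6,4)→{3,4,5}; (8,7)→{6,7,8}; (9,5)→{3,5,7}. Safe: 2. Place at column 2.
Columns [6, 9, 3, 1, 8, 4, 2, 7, 5], r−c [-5, -7, 0, 3, -3, 2, 5, 1, 4], r+c [7, 11, 6, 5, 13, 10, 9, 15, 14] are all distinct, so no two queens attack.

(1,6) (2,9) (3,3) (4,1) (5,8) (6,4) (7,2) (8,7) (9,5)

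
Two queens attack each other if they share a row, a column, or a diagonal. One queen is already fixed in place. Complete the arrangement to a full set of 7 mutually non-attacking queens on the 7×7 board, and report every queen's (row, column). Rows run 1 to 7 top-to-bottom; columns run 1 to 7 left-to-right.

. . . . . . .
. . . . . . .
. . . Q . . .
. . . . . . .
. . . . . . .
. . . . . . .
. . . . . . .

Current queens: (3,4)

(1,1) (2,6) (3,4) (4,2) (5,7) (6,5) (7,3)

Row 1: attacked by (3,4)→{2,4,6}. Safe: 1, 3, 5, 7. Place at column 1.
Row 2: attacked by (1,1)→{1,2}; (3,4)→{3,4,5}. Safe: 6, 7. Place at column 6.
Row 4: attacked by (1,1)→{1,4}; (2,6)→{4,6}; (3,4)→{3,4,5}. Safe: 2, 7. Place at column 2.
Row 5: attacked by (1,1)→{1,5}; (2,6)→{3,6}; (3,4)→{2,4,6}; (4,2)→{1,2,3}. Safe: 7. Place at column 7.
Row 6: attacked by (1,1)→{1,6}; (2,6)→{2,6}; (3,4)→{1,4,7}; (4,2)→{2,4}; (5,7)→{6,7}. Safe: 3, 5. Place at column 5.
Row 7: attacked by (1,1)→{1,7}; (2,6)→{1,6}; (3,4)→{4}; (4,2)→{2,5}; (5,7)→{5,7}; (6,5)→{4,5,6}. Safe: 3. Place at column 3.
Columns [1, 6, 4, 2, 7, 5, 3], r−c [0, -4, -1, 2, -2, 1, 4], r+c [2, 8, 7, 6, 12, 11, 10] are all distinct, so no two queens attack.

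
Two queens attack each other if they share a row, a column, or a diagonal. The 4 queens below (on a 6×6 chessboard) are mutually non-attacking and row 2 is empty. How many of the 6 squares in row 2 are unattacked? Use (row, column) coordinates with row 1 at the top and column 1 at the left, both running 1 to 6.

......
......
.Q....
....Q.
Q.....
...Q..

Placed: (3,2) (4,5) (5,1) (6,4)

1

(3,2) attacks row 2 at column 2 and diagonals 1, 3.
(4,5) attacks row 2 at column 5 and diagonals 3.
(5,1) attacks row 2 at column 1 and diagonals 4.
(6,4) attacks row 2 at column 4.
Attacked columns: {1, 2, 3, 4, 5}. Safe: {6}.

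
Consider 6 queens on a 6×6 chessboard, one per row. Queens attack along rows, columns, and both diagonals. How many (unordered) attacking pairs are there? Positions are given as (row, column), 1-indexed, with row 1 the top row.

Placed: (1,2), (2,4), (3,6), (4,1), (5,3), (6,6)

1

Same column: (3,6)–(6,6) (column 6).
Total attacking pairs: 1.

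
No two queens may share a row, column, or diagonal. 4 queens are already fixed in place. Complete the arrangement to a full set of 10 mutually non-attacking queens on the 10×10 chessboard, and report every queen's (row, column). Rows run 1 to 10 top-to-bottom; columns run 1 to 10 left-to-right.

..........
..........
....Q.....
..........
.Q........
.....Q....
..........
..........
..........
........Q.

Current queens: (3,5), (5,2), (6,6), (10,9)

Row 1: attacked by (3,5)→{3,5,7}; (5,2)→{2,6}; (6,6)→{1,6}; (10,9)→{9}. Safe: 4, 8, 10. Place at column 4.
Row 2: attacked by (1,4)→{3,4,5}; (3,5)→{4,5,6}; (5,2)→{2,5}; (6,6)→{2,6,10}; (10,9)→{1,9}. Safe: 7, 8. Place at column 7.
Row 4: attacked by (1,4)→{1,4,7}; (2,7)→{5,7,9}; (3,5)→{4,5,6}; (5,2)→{1,2,3}; (6,6)→{4,6,8}; (10,9)→{3,9}. Safe: 10. Place at column 10.
Row 7: attacked by (1,4)→{4,10}; (2,7)→{2,7}; (3,5)→{1,5,9}; (4,10)→{7,10}; (5,2)→{2,4}; (6,6)→{5,6,7}; (10,9)→{6,9}. Safe: 3, 8. Place at column 8.
Row 8: attacked by (1,4)→{4}; (2,7)→{1,7}; (3,5)→{5,10}; (4,10)→{6,10}; (5,2)→{2,5}; (6,6)→{4,6,8}; (7,8)→{7,8,9}; (10,9)→{7,9}. Safe: 3. Place at column 3.
Row 9: attacked by (1,4)→{4}; (2,7)→{7}; (3,5)→{5}; (4,10)→{5,10}; (5,2)→{2,6}; (6,6)→{3,6,9}; (7,8)→{6,8,10}; (8,3)→{2,3,4}; (10,9)→{8,9,10}. Safe: 1. Place at column 1.
Columns [4, 7, 5, 10, 2, 6, 8, 3, 1, 9], r−c [-3, -5, -2, -6, 3, 0, -1, 5, 8, 1], r+c [5, 9, 8, 14, 7, 12, 15, 11, 10, 19] are all distinct, so no two queens attack.

(1,4) (2,7) (3,5) (4,10) (5,2) (6,6) (7,8) (8,3) (9,1) (10,9)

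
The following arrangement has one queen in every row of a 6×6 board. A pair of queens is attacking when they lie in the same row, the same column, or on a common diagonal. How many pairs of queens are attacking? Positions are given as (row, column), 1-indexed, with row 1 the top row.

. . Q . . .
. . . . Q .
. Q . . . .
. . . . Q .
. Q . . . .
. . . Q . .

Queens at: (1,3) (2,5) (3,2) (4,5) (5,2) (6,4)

Same column: (2,5)–(4,5) (column 5); (3,2)–(5,2) (column 2).
Same diagonal: (2,5)–(5,2) (|2−5| = |5−2| = 3).
Total attacking pairs: 3.

3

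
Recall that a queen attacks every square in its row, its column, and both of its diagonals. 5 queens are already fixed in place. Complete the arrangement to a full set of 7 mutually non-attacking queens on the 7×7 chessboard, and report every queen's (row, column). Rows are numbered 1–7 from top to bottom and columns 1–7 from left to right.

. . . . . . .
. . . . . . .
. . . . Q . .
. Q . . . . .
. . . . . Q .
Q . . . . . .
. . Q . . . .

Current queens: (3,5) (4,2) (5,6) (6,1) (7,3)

Row 1: attacked by (3,5)→{3,5,7}; (4,2)→{2,5}; (5,6)→{2,6}; (6,1)→{1,6}; (7,3)→{3}. Safe: 4. Place at column 4.
Row 2: attacked by (1,4)→{3,4,5}; (3,5)→{4,5,6}; (4,2)→{2,4}; (5,6)→{3,6}; (6,1)→{1,5}; (7,3)→{3}. Safe: 7. Place at column 7.
Columns [4, 7, 5, 2, 6, 1, 3], r−c [-3, -5, -2, 2, -1, 5, 4], r+c [5, 9, 8, 6, 11, 7, 10] are all distinct, so no two queens attack.

(1,4) (2,7) (3,5) (4,2) (5,6) (6,1) (7,3)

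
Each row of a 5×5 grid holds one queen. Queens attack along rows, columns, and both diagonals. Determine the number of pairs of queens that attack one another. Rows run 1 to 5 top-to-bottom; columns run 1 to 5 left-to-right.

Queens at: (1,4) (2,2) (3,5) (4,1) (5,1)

2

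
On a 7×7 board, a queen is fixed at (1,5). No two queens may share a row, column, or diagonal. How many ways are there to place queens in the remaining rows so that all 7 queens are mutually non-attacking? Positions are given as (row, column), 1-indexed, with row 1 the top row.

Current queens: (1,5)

Branch on row 2: col 1 → 2; col 2 → 1; col 3 → 1; col 7 → 2.
Sum: 2 + 1 + 1 + 2 = 6.

6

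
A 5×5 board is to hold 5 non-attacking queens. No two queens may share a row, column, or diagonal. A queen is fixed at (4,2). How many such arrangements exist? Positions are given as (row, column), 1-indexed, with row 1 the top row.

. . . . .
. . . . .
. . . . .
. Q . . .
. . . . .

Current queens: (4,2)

Branch on row 1: col 1 → 1; col 3 → 1; col 4 → 0.
Sum: 1 + 1 + 0 = 2.

2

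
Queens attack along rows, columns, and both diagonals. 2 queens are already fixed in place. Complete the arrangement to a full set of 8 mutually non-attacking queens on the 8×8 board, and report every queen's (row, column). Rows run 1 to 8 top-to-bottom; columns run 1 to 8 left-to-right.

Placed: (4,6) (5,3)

(1,1) (2,5) (3,8) (4,6) (5,3) (6,7) (7,2) (8,4)

Row 1: attacked by (4,6)→{3,6}; (5,3)→{3,7}. Safe: 1, 2, 4, 5, 8. Place at column 1.
Row 2: attacked by (1,1)→{1,2}; (4,6)→{4,6,8}; (5,3)→{3,6}. Safe: 5, 7. Place at column 5.
Row 3: attacked by (1,1)→{1,3}; (2,5)→{4,5,6}; (4,6)→{5,6,7}; (5,3)→{1,3,5}. Safe: 2, 8. Place at column 8.
Row 6: attacked by (1,1)→{1,6}; (2,5)→{1,5}; (3,8)→{5,8}; (4,6)→{4,6,8}; (5,3)→{2,3,4}. Safe: 7. Place at column 7.
Row 7: attacked by (1,1)→{1,7}; (2,5)→{5}; (3,8)→{4,8}; (4,6)→{3,6}; (5,3)→{1,3,5}; (6,7)→{6,7,8}. Safe: 2. Place at column 2.
Row 8: attacked by (1,1)→{1,8}; (2,5)→{5}; (3,8)→{3,8}; (4,6)→{2,6}; (5,3)→{3,6}; (6,7)→{5,7}; (7,2)→{1,2,3}. Safe: 4. Place at column 4.
Columns [1, 5, 8, 6, 3, 7, 2, 4], r−c [0, -3, -5, -2, 2, -1, 5, 4], r+c [2, 7, 11, 10, 8, 13, 9, 12] are all distinct, so no two queens attack.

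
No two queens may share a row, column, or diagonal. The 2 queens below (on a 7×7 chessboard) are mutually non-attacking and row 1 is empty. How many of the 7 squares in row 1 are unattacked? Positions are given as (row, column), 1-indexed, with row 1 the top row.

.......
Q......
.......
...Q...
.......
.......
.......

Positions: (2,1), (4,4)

(2,1) attacks row 1 at column 1 and diagonals 2.
(4,4) attacks row 1 at column 4 and diagonals 1, 7.
Attacked columns: {1, 2, 4, 7}. Safe: {3, 5, 6}.

3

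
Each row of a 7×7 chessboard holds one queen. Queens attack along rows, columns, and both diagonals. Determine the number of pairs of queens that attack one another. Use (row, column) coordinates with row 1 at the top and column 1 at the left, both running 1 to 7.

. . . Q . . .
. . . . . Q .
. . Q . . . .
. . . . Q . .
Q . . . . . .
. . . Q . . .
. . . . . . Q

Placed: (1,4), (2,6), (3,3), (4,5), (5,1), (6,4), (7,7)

3

Same column: (1,4)–(6,4) (column 4).
Same diagonal: (3,3)–(5,1) (|3−5| = |3−1| = 2); (3,3)–(7,7) (|3−7| = |3−7| = 4).
Total attacking pairs: 3.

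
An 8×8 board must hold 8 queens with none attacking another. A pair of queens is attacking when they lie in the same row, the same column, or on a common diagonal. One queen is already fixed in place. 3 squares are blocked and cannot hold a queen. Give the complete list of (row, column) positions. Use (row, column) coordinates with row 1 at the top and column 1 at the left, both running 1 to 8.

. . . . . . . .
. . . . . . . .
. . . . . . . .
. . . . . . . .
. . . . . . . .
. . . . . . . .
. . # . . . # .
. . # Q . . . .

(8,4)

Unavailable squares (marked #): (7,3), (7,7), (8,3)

(1,2) (2,5) (3,7) (4,1) (5,3) (6,8) (7,6) (8,4)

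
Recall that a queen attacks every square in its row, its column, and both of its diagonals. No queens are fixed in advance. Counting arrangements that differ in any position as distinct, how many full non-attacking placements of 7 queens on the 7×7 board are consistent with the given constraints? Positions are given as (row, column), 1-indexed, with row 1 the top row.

40

Branch on row 1: col 1 → 4; col 2 → 7; col 3 → 6; col 4 → 6; col 5 → 6; col 6 → 7; col 7 → 4.
Sum: 4 + 7 + 6 + 6 + 6 + 7 + 4 = 40.
(This is the classic 7-queens count.)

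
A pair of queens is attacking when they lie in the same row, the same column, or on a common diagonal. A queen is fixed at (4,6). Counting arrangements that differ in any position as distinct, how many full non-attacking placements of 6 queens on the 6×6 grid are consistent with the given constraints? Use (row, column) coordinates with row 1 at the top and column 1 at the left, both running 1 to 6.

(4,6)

Branch on row 1: col 1 → 0; col 2 → 0; col 4 → 0; col 5 → 1.
Sum: 0 + 0 + 0 + 1 = 1.

1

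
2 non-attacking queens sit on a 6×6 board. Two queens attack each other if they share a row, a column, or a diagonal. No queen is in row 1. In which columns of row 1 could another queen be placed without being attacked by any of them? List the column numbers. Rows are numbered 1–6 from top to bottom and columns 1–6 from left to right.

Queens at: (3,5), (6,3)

columns 1, 2, 4, 6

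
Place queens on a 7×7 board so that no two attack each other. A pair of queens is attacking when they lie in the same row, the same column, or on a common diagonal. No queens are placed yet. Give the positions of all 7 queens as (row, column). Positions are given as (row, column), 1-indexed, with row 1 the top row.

Row 1: Safe: 1, 2, 3, 4, 5, 6, 7. Place at column 2.
Row 2: attacked by (1,2)→{1,2,3}. Safe: 4, 5, 6, 7. Place at column 5.
Row 3: attacked by (1,2)→{2,4}; (2,5)→{4,5,6}. Safe: 1, 3, 7. Place at column 7.
Row 4: attacked by (1,2)→{2,5}; (2,5)→{3,5,7}; (3,7)→{6,7}. Safe: 1, 4. Place at column 4.
Row 5: attacked by (1,2)→{2,6}; (2,5)→{2,5}; (3,7)→{5,7}; (4,4)→{3,4,5}. Safe: 1. Place at column 1.
Row 6: attacked by (1,2)→{2,7}; (2,5)→{1,5}; (3,7)→{4,7}; (4,4)→{2,4,6}; (5,1)→{1,2}. Safe: 3. Place at column 3.
Row 7: attacked by (1,2)→{2}; (2,5)→{5}; (3,7)→{3,7}; (4,4)→{1,4,7}; (5,1)→{1,3}; (6,3)→{2,3,4}. Safe: 6. Place at column 6.
Columns [2, 5, 7, 4, 1, 3, 6], r−c [-1, -3, -4, 0, 4, 3, 1], r+c [3, 7, 10, 8, 6, 9, 13] are all distinct, so no two queens attack.

(1,2) (2,5) (3,7) (4,4) (5,1) (6,3) (7,6)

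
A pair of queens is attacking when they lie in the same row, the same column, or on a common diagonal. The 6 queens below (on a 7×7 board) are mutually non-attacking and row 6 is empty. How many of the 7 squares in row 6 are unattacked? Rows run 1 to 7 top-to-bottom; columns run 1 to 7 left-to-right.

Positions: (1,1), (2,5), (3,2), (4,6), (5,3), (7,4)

(1,1) attacks row 6 at column 1 and diagonals 6.
(2,5) attacks row 6 at column 5 and diagonals 1.
(3,2) attacks row 6 at column 2 and diagonals 5.
(4,6) attacks row 6 at column 6 and diagonals 4.
(5,3) attacks row 6 at column 3 and diagonals 2, 4.
(7,4) attacks row 6 at column 4 and diagonals 3, 5.
Attacked columns: {1, 2, 3, 4, 5, 6}. Safe: {7}.

1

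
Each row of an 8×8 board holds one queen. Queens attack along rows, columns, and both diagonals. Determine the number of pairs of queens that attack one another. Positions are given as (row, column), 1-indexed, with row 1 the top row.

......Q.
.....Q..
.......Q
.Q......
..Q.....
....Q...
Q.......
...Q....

8

Same diagonal: (1,7)–(2,6) (|1−2| = |7−6| = 1); (1,7)–(5,3) (|1−5| = |7−3| = 4); (1,7)–(7,1) (|1−7| = |7−1| = 6); (2,6)–(5,3) (|2−5| = |6−3| = 3); (2,6)–(7,1) (|2−7| = |6−1| = 5); (3,8)–(6,5) (|3−6| = |8−5| = 3); (4,2)–(5,3) (|4−5| = |2−3| = 1); (5,3)–(7,1) (|5−7| = |3−1| = 2).
Total attacking pairs: 8.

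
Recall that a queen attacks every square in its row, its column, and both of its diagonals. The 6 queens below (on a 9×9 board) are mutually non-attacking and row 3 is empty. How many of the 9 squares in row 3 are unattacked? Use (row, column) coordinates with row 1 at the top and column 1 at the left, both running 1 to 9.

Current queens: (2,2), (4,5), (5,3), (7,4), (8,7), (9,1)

1

(2,2) attacks row 3 at column 2 and diagonals 1, 3.
(4,5) attacks row 3 at column 5 and diagonals 4, 6.
(5,3) attacks row 3 at column 3 and diagonals 1, 5.
(7,4) attacks row 3 at column 4 and diagonals 8.
(8,7) attacks row 3 at column 7 and diagonals 2.
(9,1) attacks row 3 at column 1 and diagonals 7.
Attacked columns: {1, 2, 3, 4, 5, 6, 7, 8}. Safe: {9}.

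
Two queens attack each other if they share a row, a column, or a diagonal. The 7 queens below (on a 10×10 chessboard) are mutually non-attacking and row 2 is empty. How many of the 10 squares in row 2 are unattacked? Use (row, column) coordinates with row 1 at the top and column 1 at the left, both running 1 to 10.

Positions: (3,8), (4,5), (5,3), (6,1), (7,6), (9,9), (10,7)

2

(3,8) attacks row 2 at column 8 and diagonals 7, 9.
(4,5) attacks row 2 at column 5 and diagonals 3, 7.
(5,3) attacks row 2 at column 3 and diagonals 6.
(6,1) attacks row 2 at column 1 and diagonals 5.
(7,6) attacks row 2 at column 6 and diagonals 1.
(9,9) attacks row 2 at column 9 and diagonals 2.
(10,7) attacks row 2 at column 7.
Attacked columns: {1, 2, 3, 5, 6, 7, 8, 9}. Safe: {4, 10}.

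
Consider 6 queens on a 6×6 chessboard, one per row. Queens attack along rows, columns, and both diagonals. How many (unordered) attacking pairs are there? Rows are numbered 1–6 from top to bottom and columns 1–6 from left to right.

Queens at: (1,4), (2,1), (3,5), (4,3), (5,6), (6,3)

Same column: (4,3)–(6,3) (column 3).
Same diagonal: (2,1)–(4,3) (|2−4| = |1−3| = 2).
Total attacking pairs: 2.

2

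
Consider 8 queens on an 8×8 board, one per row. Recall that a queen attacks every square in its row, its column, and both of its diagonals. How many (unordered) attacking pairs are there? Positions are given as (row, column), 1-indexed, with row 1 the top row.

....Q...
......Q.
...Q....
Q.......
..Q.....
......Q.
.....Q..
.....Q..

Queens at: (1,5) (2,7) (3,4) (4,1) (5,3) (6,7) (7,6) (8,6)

Same column: (2,7)–(6,7) (column 7); (7,6)–(8,6) (column 6).
Same diagonal: (3,4)–(6,7) (|3−6| = |4−7| = 3); (5,3)–(8,6) (|5−8| = |3−6| = 3); (6,7)–(7,6) (|6−7| = |7−6| = 1).
Total attacking pairs: 5.

5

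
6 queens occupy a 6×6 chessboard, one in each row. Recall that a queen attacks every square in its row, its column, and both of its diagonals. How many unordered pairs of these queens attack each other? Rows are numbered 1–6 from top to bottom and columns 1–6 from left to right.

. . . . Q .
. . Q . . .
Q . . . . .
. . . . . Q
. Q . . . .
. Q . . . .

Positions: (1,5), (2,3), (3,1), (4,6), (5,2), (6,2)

Same column: (5,2)–(6,2) (column 2).
Total attacking pairs: 1.

1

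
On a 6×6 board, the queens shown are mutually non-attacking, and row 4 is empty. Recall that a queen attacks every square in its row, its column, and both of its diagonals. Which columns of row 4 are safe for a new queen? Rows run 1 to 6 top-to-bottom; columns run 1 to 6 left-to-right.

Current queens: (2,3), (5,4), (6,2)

columns 6

(2,3) attacks row 4 at column 3 and diagonals 1, 5.
(5,4) attacks row 4 at column 4 and diagonals 3, 5.
(6,2) attacks row 4 at column 2 and diagonals 4.
Attacked columns: {1, 2, 3, 4, 5}. Safe: {6}.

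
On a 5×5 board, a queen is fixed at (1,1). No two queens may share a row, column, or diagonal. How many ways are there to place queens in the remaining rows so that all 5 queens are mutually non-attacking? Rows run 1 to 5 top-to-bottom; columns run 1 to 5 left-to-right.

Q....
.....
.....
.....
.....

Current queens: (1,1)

2

Branch on row 2: col 3 → 1; col 4 → 1; col 5 → 0.
Sum: 1 + 1 + 0 = 2.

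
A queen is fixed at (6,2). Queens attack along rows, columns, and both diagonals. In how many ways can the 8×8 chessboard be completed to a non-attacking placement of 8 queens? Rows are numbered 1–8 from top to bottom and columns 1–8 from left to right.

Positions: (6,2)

14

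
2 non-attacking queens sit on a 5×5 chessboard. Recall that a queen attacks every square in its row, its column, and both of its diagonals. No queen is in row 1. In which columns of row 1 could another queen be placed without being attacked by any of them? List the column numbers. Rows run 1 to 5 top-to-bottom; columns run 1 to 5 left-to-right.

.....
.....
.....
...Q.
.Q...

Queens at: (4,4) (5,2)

columns 3, 5

(4,4) attacks row 1 at column 4 and diagonals 1.
(5,2) attacks row 1 at column 2.
Attacked columns: {1, 2, 4}. Safe: {3, 5}.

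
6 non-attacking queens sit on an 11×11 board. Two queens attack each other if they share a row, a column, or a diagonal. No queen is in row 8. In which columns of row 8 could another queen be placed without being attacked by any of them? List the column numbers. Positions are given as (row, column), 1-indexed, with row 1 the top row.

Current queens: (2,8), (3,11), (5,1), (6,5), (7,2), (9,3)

columns 9, 10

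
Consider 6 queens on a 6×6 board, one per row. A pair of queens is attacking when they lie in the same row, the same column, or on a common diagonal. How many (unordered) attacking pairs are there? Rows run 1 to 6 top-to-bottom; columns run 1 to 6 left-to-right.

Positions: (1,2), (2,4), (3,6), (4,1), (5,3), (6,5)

0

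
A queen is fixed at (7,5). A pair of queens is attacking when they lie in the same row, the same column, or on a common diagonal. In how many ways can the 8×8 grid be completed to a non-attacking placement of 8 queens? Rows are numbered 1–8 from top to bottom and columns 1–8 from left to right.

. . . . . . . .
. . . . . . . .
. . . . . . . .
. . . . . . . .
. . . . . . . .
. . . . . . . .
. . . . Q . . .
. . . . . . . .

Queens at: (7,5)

Branch on row 1: col 1 → 1; col 2 → 0; col 3 → 1; col 4 → 3; col 6 → 3; col 7 → 0; col 8 → 0.
Sum: 1 + 0 + 1 + 3 + 3 + 0 + 0 = 8.

8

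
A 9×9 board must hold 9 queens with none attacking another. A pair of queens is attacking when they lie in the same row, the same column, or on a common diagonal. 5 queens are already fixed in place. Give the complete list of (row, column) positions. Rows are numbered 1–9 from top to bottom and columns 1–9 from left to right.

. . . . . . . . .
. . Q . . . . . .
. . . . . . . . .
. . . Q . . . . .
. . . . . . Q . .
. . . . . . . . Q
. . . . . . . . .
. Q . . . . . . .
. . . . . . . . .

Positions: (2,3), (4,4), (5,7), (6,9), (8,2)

(1,8) (2,3) (3,1) (4,4) (5,7) (6,9) (7,6) (8,2) (9,5)

Row 1: attacked by (2,3)→{2,3,4}; (4,4)→{1,4,7}; (5,7)→{3,7}; (6,9)→{4,9}; (8,2)→{2,9}. Safe: 5, 6, 8. Place at column 8.
Row 3: attacked by (1,8)→{6,8}; (2,3)→{2,3,4}; (4,4)→{3,4,5}; (5,7)→{5,7,9}; (6,9)→{6,9}; (8,2)→{2,7}. Safe: 1. Place at column 1.
Row 7: attacked by (1,8)→{2,8}; (2,3)→{3,8}; (3,1)→{1,5}; (4,4)→{1,4,7}; (5,7)→{5,7,9}; (6,9)→{8,9}; (8,2)→{1,2,3}. Safe: 6. Place at column 6.
Row 9: attacked by (1,8)→{8}; (2,3)→{3}; (3,1)→{1,7}; (4,4)→{4,9}; (5,7)→{3,7}; (6,9)→{6,9}; (7,6)→{4,6,8}; (8,2)→{1,2,3}. Safe: 5. Place at column 5.
Columns [8, 3, 1, 4, 7, 9, 6, 2, 5], r−c [-7, -1, 2, 0, -2, -3, 1, 6, 4], r+c [9, 5, 4, 8, 12, 15, 13, 10, 14] are all distinct, so no two queens attack.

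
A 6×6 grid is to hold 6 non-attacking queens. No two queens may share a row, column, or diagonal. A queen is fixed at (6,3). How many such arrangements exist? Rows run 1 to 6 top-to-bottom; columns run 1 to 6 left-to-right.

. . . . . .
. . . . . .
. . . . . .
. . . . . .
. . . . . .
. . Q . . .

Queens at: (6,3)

1

Branch on row 1: col 1 → 0; col 2 → 0; col 4 → 1; col 5 → 0; col 6 → 0.
Sum: 0 + 0 + 1 + 0 + 0 = 1.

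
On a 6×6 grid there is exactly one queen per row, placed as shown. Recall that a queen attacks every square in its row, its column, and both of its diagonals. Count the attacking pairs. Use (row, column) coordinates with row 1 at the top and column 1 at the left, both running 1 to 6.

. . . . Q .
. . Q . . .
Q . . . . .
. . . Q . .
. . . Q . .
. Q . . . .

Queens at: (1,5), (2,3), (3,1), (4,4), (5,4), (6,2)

Same column: (4,4)–(5,4) (column 4).
Same diagonal: (4,4)–(6,2) (|4−6| = |4−2| = 2).
Total attacking pairs: 2.

2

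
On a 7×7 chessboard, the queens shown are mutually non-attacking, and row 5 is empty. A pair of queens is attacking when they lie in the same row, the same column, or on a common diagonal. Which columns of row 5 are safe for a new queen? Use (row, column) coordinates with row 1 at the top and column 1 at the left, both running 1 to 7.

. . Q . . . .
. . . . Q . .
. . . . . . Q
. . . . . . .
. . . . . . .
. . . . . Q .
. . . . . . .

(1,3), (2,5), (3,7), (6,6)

(1,3) attacks row 5 at column 3 and diagonals 7.
(2,5) attacks row 5 at column 5 and diagonals 2.
(3,7) attacks row 5 at column 7 and diagonals 5.
(6,6) attacks row 5 at column 6 and diagonals 5, 7.
Attacked columns: {2, 3, 5, 6, 7}. Safe: {1, 4}.

columns 1, 4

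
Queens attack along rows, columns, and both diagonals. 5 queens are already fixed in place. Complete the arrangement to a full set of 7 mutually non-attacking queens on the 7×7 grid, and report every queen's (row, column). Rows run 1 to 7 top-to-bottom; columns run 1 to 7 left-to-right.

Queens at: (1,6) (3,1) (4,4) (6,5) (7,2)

Row 2: attacked by (1,6)→{5,6,7}; (3,1)→{1,2}; (4,4)→{2,4,6}; (6,5)→{1,5}; (7,2)→{2,7}. Safe: 3. Place at column 3.
Row 5: attacked by (1,6)→{2,6}; (2,3)→{3,6}; (3,1)→{1,3}; (4,4)→{3,4,5}; (6,5)→{4,5,6}; (7,2)→{2,4}. Safe: 7. Place at column 7.
Columns [6, 3, 1, 4, 7, 5, 2], r−c [-5, -1, 2, 0, -2, 1, 5], r+c [7, 5, 4, 8, 12, 11, 9] are all distinct, so no two queens attack.

(1,6) (2,3) (3,1) (4,4) (5,7) (6,5) (7,2)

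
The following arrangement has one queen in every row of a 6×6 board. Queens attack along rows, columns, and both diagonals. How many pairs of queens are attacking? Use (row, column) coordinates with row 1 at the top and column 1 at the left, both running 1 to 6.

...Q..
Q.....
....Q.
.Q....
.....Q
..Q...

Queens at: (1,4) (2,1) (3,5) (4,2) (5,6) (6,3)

0

All columns are distinct and no two queens satisfy |Δrow| = |Δcol|, so no pair attacks.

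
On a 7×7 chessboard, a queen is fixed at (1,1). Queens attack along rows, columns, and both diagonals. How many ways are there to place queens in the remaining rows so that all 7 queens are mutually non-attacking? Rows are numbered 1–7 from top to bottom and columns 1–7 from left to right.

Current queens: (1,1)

4

Branch on row 2: col 3 → 1; col 4 → 1; col 5 → 1; col 6 → 1; col 7 → 0.
Sum: 1 + 1 + 1 + 1 + 0 = 4.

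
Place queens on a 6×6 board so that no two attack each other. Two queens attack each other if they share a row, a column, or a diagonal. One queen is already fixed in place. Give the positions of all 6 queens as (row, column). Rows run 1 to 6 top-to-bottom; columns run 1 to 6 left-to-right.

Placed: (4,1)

Row 1: attacked by (4,1)→{1,4}. Safe: 2, 3, 5, 6. Place at column 2.
Row 2: attacked by (1,2)→{1,2,3}; (4,1)→{1,3}. Safe: 4, 5, 6. Place at column 4.
Row 3: attacked by (1,2)→{2,4}; (2,4)→{3,4,5}; (4,1)→{1,2}. Safe: 6. Place at column 6.
Row 5: attacked by (1,2)→{2,6}; (2,4)→{1,4}; (3,6)→{4,6}; (4,1)→{1,2}. Safe: 3, 5. Place at column 3.
Row 6: attacked by (1,2)→{2}; (2,4)→{4}; (3,6)→{3,6}; (4,1)→{1,3}; (5,3)→{2,3,4}. Safe: 5. Place at column 5.
Columns [2, 4, 6, 1, 3, 5], r−c [-1, -2, -3, 3, 2, 1], r+c [3, 6, 9, 5, 8, 11] are all distinct, so no two queens attack.

(1,2) (2,4) (3,6) (4,1) (5,3) (6,5)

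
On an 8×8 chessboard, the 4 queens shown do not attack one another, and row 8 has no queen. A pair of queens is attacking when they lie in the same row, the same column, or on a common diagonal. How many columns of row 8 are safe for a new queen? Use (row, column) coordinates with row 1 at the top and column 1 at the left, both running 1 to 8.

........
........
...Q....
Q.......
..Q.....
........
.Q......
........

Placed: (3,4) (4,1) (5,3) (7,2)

(3,4) attacks row 8 at column 4.
(4,1) attacks row 8 at column 1 and diagonals 5.
(5,3) attacks row 8 at column 3 and diagonals 6.
(7,2) attacks row 8 at column 2 and diagonals 1, 3.
Attacked columns: {1, 2, 3, 4, 5, 6}. Safe: {7, 8}.

2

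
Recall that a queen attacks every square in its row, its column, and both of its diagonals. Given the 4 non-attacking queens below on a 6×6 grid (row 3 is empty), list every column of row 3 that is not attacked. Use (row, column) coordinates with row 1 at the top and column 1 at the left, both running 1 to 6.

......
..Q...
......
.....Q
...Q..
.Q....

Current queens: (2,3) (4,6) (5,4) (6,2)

columns 1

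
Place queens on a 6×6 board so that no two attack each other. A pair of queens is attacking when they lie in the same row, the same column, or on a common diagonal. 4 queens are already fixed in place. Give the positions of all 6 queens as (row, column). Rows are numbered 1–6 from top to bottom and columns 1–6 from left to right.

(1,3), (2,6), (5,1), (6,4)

(1,3) (2,6) (3,2) (4,5) (5,1) (6,4)

Row 3: attacked by (1,3)→{1,3,5}; (2,6)→{5,6}; (5,1)→{1,3}; (6,4)→{1,4}. Safe: 2. Place at column 2.
Row 4: attacked by (1,3)→{3,6}; (2,6)→{4,6}; (3,2)→{1,2,3}; (5,1)→{1,2}; (6,4)→{2,4,6}. Safe: 5. Place at column 5.
Columns [3, 6, 2, 5, 1, 4], r−c [-2, -4, 1, -1, 4, 2], r+c [4, 8, 5, 9, 6, 10] are all distinct, so no two queens attack.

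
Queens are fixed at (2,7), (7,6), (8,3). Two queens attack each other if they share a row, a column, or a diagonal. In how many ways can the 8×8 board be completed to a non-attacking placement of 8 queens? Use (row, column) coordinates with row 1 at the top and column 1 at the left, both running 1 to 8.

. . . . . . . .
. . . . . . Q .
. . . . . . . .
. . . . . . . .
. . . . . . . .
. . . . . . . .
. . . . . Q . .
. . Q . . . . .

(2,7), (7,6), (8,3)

Branch on row 1: col 1 → 1; col 2 → 1; col 4 → 1; col 5 → 1.
Sum: 1 + 1 + 1 + 1 = 4.

4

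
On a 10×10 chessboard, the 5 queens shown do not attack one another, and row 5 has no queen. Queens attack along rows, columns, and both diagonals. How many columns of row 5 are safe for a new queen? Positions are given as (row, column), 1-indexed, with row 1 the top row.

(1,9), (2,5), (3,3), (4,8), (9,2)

2

(1,9) attacks row 5 at column 9 and diagonals 5.
(2,5) attacks row 5 at column 5 and diagonals 2, 8.
(3,3) attacks row 5 at column 3 and diagonals 1, 5.
(4,8) attacks row 5 at column 8 and diagonals 7, 9.
(9,2) attacks row 5 at column 2 and diagonals 6.
Attacked columns: {1, 2, 3, 5, 6, 7, 8, 9}. Safe: {4, 10}.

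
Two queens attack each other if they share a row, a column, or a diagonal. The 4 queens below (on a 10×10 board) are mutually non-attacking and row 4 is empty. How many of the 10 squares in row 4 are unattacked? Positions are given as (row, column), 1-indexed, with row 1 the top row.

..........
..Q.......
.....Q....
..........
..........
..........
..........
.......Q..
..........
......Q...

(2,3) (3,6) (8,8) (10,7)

3

(2,3) attacks row 4 at column 3 and diagonals 1, 5.
(3,6) attacks row 4 at column 6 and diagonals 5, 7.
(8,8) attacks row 4 at column 8 and diagonals 4.
(10,7) attacks row 4 at column 7 and diagonals 1.
Attacked columns: {1, 3, 4, 5, 6, 7, 8}. Safe: {2, 9, 10}.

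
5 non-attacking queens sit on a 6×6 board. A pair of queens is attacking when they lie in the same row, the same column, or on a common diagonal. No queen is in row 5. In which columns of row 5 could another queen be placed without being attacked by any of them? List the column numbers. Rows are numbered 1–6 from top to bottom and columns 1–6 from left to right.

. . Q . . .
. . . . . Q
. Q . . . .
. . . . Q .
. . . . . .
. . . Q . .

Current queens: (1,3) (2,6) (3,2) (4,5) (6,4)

columns 1

(1,3) attacks row 5 at column 3.
(2,6) attacks row 5 at column 6 and diagonals 3.
(3,2) attacks row 5 at column 2 and diagonals 4.
(4,5) attacks row 5 at column 5 and diagonals 4, 6.
(6,4) attacks row 5 at column 4 and diagonals 3, 5.
Attacked columns: {2, 3, 4, 5, 6}. Safe: {1}.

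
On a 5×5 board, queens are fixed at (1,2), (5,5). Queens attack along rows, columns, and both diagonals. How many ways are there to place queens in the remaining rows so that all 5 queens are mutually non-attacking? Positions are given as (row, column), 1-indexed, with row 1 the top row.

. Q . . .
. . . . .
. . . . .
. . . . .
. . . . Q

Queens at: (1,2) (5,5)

1

Branch on row 2: col 4 → 1.
Sum: 1 = 1.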